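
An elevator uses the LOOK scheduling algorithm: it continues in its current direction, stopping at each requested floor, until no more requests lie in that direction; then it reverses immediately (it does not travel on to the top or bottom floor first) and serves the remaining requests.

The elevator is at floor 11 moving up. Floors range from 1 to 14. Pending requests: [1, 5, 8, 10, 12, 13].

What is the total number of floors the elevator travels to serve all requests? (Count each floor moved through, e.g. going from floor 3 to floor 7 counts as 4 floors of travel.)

Start at floor 11 moving up, LOOK stop order: [12, 13, 10, 8, 5, 1]
  11 → 12: |12-11| = 1, total = 1
  12 → 13: |13-12| = 1, total = 2
  13 → 10: |10-13| = 3, total = 5
  10 → 8: |8-10| = 2, total = 7
  8 → 5: |5-8| = 3, total = 10
  5 → 1: |1-5| = 4, total = 14

Answer: 14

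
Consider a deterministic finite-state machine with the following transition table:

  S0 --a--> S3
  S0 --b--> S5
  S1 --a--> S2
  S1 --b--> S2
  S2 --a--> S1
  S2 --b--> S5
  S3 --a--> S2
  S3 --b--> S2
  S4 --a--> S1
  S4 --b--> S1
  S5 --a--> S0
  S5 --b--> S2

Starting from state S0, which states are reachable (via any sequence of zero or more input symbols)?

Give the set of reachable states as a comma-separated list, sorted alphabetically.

Answer: S0, S1, S2, S3, S5

Derivation:
BFS from S0:
  visit S0: S0--a-->S3 (new), S0--b-->S5 (new)
  visit S3: S3--a-->S2 (new), S3--b-->S2 (seen)
  visit S5: S5--a-->S0 (seen), S5--b-->S2 (seen)
  visit S2: S2--a-->S1 (new), S2--b-->S5 (seen)
  visit S1: S1--a-->S2 (seen), S1--b-->S2 (seen)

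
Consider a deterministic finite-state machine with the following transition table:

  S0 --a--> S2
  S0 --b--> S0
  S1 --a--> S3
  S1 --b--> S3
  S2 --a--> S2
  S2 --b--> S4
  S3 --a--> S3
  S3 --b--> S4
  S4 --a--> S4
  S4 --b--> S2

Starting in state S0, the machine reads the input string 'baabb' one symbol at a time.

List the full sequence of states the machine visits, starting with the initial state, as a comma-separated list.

Answer: S0, S0, S2, S2, S4, S2

Derivation:
Start: S0
  read 'b': S0 --b--> S0
  read 'a': S0 --a--> S2
  read 'a': S2 --a--> S2
  read 'b': S2 --b--> S4
  read 'b': S4 --b--> S2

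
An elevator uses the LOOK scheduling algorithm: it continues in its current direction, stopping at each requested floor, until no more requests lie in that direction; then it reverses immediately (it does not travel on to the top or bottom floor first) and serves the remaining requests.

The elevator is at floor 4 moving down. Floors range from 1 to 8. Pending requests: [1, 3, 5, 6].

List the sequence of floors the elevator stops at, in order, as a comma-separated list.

Current: 4, moving DOWN
Serve below first (descending): [3, 1]
Then reverse, serve above (ascending): [5, 6]

Answer: 3, 1, 5, 6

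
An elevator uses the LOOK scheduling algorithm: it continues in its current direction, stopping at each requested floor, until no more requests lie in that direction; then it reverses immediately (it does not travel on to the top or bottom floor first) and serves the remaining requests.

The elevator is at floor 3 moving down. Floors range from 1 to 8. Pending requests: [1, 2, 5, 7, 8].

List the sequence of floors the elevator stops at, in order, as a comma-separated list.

Answer: 2, 1, 5, 7, 8

Derivation:
Current: 3, moving DOWN
Serve below first (descending): [2, 1]
Then reverse, serve above (ascending): [5, 7, 8]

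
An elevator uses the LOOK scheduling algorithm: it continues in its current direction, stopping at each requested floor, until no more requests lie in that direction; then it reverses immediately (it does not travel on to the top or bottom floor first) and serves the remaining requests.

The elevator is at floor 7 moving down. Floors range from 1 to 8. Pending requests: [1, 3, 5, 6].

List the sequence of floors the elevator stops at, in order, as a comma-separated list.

Answer: 6, 5, 3, 1

Derivation:
Current: 7, moving DOWN
Serve below first (descending): [6, 5, 3, 1]
Then reverse, serve above (ascending): []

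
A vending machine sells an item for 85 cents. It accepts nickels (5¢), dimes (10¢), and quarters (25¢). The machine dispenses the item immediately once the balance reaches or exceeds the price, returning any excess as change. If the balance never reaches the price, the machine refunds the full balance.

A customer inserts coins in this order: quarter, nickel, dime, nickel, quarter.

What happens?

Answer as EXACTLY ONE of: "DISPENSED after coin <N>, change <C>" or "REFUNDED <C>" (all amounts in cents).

Answer: REFUNDED 70

Derivation:
Price: 85¢
Coin 1 (quarter, 25¢): balance = 25¢
Coin 2 (nickel, 5¢): balance = 30¢
Coin 3 (dime, 10¢): balance = 40¢
Coin 4 (nickel, 5¢): balance = 45¢
Coin 5 (quarter, 25¢): balance = 70¢
All coins inserted, balance 70¢ < price 85¢ → REFUND 70¢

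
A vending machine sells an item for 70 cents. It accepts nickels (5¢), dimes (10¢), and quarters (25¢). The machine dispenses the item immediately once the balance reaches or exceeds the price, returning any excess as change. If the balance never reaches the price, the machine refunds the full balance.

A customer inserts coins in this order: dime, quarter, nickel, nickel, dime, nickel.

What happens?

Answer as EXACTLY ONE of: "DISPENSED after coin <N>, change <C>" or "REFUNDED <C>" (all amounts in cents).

Answer: REFUNDED 60

Derivation:
Price: 70¢
Coin 1 (dime, 10¢): balance = 10¢
Coin 2 (quarter, 25¢): balance = 35¢
Coin 3 (nickel, 5¢): balance = 40¢
Coin 4 (nickel, 5¢): balance = 45¢
Coin 5 (dime, 10¢): balance = 55¢
Coin 6 (nickel, 5¢): balance = 60¢
All coins inserted, balance 60¢ < price 70¢ → REFUND 60¢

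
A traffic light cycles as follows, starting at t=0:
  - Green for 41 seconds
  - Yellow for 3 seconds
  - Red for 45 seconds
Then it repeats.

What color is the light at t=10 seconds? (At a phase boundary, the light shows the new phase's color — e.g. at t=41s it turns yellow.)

Cycle length = 41 + 3 + 45 = 89s
t = 10, phase_t = 10 mod 89 = 10
10 < 41 (green end) → GREEN

Answer: green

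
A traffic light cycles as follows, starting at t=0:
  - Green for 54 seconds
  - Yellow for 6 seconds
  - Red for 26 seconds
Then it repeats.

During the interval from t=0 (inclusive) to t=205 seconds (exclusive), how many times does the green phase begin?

Cycle = 54+6+26 = 86s
green phase starts at t = k*86 + 0 for k=0,1,2,...
Need k*86+0 < 205 → k < 2.384
k ∈ {0, ..., 2} → 3 starts

Answer: 3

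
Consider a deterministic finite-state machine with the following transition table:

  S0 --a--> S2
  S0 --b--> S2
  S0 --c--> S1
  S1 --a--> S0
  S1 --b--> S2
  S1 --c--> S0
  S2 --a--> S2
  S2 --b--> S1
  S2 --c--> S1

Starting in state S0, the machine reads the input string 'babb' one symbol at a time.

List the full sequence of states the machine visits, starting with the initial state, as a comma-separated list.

Start: S0
  read 'b': S0 --b--> S2
  read 'a': S2 --a--> S2
  read 'b': S2 --b--> S1
  read 'b': S1 --b--> S2

Answer: S0, S2, S2, S1, S2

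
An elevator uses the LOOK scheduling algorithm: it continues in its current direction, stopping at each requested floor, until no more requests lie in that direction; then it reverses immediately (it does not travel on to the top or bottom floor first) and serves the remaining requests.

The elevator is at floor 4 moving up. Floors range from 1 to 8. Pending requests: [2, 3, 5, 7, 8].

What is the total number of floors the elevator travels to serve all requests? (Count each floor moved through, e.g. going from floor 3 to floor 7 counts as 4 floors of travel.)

Answer: 10

Derivation:
Start at floor 4 moving up, LOOK stop order: [5, 7, 8, 3, 2]
  4 → 5: |5-4| = 1, total = 1
  5 → 7: |7-5| = 2, total = 3
  7 → 8: |8-7| = 1, total = 4
  8 → 3: |3-8| = 5, total = 9
  3 → 2: |2-3| = 1, total = 10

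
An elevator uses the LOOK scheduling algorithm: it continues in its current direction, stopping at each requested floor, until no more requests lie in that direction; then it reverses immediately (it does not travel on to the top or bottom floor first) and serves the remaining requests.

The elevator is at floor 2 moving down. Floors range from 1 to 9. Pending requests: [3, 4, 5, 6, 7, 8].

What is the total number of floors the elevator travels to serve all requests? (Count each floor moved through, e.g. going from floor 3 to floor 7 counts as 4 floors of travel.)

Start at floor 2 moving down, LOOK stop order: [3, 4, 5, 6, 7, 8]
  2 → 3: |3-2| = 1, total = 1
  3 → 4: |4-3| = 1, total = 2
  4 → 5: |5-4| = 1, total = 3
  5 → 6: |6-5| = 1, total = 4
  6 → 7: |7-6| = 1, total = 5
  7 → 8: |8-7| = 1, total = 6

Answer: 6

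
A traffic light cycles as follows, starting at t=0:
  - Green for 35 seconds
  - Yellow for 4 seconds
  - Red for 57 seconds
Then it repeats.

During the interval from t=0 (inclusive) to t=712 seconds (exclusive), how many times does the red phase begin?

Answer: 8

Derivation:
Cycle = 35+4+57 = 96s
red phase starts at t = k*96 + 39 for k=0,1,2,...
Need k*96+39 < 712 → k < 7.010
k ∈ {0, ..., 7} → 8 starts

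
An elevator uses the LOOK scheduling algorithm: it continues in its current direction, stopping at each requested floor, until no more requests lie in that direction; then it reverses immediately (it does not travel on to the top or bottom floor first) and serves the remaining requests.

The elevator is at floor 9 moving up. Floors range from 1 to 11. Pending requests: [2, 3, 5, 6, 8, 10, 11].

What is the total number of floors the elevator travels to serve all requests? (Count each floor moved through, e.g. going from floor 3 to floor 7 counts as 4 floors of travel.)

Answer: 11

Derivation:
Start at floor 9 moving up, LOOK stop order: [10, 11, 8, 6, 5, 3, 2]
  9 → 10: |10-9| = 1, total = 1
  10 → 11: |11-10| = 1, total = 2
  11 → 8: |8-11| = 3, total = 5
  8 → 6: |6-8| = 2, total = 7
  6 → 5: |5-6| = 1, total = 8
  5 → 3: |3-5| = 2, total = 10
  3 → 2: |2-3| = 1, total = 11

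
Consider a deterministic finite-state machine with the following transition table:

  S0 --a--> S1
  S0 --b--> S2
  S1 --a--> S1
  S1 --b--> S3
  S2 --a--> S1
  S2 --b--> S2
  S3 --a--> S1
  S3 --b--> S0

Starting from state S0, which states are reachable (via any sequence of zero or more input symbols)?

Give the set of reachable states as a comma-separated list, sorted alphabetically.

Answer: S0, S1, S2, S3

Derivation:
BFS from S0:
  visit S0: S0--a-->S1 (new), S0--b-->S2 (new)
  visit S1: S1--a-->S1 (seen), S1--b-->S3 (new)
  visit S2: S2--a-->S1 (seen), S2--b-->S2 (seen)
  visit S3: S3--a-->S1 (seen), S3--b-->S0 (seen)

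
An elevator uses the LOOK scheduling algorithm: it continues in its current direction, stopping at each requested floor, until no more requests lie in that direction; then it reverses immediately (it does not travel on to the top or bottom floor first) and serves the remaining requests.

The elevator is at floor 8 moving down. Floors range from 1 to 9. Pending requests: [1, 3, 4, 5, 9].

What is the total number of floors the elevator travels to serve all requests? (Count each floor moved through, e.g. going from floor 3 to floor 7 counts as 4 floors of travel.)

Start at floor 8 moving down, LOOK stop order: [5, 4, 3, 1, 9]
  8 → 5: |5-8| = 3, total = 3
  5 → 4: |4-5| = 1, total = 4
  4 → 3: |3-4| = 1, total = 5
  3 → 1: |1-3| = 2, total = 7
  1 → 9: |9-1| = 8, total = 15

Answer: 15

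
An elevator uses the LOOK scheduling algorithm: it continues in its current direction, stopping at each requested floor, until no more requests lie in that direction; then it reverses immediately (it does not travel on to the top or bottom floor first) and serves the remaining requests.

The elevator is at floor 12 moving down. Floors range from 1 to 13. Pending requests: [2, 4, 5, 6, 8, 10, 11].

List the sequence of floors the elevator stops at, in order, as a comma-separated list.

Answer: 11, 10, 8, 6, 5, 4, 2

Derivation:
Current: 12, moving DOWN
Serve below first (descending): [11, 10, 8, 6, 5, 4, 2]
Then reverse, serve above (ascending): []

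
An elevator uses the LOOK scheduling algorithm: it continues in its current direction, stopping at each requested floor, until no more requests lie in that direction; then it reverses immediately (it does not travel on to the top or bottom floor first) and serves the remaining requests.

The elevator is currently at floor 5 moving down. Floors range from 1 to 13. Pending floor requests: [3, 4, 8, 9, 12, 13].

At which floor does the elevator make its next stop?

Current floor: 5, direction: down
Requests above: [8, 9, 12, 13]
Requests below: [3, 4]
Moving down and requests lie below → nearest below is max([3, 4]) = 4

Answer: 4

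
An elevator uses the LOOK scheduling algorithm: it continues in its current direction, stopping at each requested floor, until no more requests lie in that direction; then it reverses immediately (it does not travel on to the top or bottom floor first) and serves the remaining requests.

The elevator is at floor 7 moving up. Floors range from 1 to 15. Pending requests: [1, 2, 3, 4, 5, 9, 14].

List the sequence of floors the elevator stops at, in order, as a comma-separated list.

Answer: 9, 14, 5, 4, 3, 2, 1

Derivation:
Current: 7, moving UP
Serve above first (ascending): [9, 14]
Then reverse, serve below (descending): [5, 4, 3, 2, 1]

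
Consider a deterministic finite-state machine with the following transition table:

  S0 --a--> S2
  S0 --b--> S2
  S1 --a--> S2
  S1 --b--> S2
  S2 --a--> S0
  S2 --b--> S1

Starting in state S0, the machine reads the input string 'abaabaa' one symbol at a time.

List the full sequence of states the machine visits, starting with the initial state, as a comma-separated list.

Start: S0
  read 'a': S0 --a--> S2
  read 'b': S2 --b--> S1
  read 'a': S1 --a--> S2
  read 'a': S2 --a--> S0
  read 'b': S0 --b--> S2
  read 'a': S2 --a--> S0
  read 'a': S0 --a--> S2

Answer: S0, S2, S1, S2, S0, S2, S0, S2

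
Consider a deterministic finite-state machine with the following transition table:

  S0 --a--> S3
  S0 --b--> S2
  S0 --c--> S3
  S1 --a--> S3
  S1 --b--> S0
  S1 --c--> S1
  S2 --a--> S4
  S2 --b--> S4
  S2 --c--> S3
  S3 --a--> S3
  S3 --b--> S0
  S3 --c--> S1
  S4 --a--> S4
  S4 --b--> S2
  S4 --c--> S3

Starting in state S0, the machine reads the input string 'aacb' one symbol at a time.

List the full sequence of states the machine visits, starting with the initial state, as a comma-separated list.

Start: S0
  read 'a': S0 --a--> S3
  read 'a': S3 --a--> S3
  read 'c': S3 --c--> S1
  read 'b': S1 --b--> S0

Answer: S0, S3, S3, S1, S0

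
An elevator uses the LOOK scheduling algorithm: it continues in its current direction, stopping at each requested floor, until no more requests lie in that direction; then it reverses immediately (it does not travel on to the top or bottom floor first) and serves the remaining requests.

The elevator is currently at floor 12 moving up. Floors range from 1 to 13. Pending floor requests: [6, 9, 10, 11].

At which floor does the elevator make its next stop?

Current floor: 12, direction: up
Requests above: []
Requests below: [6, 9, 10, 11]
Moving up but no requests above → reverse; nearest below is max([6, 9, 10, 11]) = 11

Answer: 11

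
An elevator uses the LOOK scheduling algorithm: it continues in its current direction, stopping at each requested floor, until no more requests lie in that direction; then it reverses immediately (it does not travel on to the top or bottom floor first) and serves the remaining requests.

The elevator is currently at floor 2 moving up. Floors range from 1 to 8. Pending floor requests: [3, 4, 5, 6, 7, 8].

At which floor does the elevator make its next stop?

Current floor: 2, direction: up
Requests above: [3, 4, 5, 6, 7, 8]
Requests below: []
Moving up and requests lie above → nearest above is min([3, 4, 5, 6, 7, 8]) = 3

Answer: 3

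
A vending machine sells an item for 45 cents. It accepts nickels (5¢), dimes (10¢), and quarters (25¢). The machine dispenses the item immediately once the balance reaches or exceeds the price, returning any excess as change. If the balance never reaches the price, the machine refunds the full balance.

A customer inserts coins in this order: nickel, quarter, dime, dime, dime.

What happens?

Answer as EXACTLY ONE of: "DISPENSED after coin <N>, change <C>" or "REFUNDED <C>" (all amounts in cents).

Answer: DISPENSED after coin 4, change 5

Derivation:
Price: 45¢
Coin 1 (nickel, 5¢): balance = 5¢
Coin 2 (quarter, 25¢): balance = 30¢
Coin 3 (dime, 10¢): balance = 40¢
Coin 4 (dime, 10¢): balance = 50¢
  → balance >= price → DISPENSE, change = 50 - 45 = 5¢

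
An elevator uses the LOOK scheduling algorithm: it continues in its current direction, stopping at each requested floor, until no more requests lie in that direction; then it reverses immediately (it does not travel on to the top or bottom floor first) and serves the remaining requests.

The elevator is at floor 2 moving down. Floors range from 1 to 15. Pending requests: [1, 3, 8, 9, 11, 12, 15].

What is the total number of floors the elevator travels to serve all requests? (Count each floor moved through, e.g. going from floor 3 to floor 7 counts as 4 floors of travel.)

Start at floor 2 moving down, LOOK stop order: [1, 3, 8, 9, 11, 12, 15]
  2 → 1: |1-2| = 1, total = 1
  1 → 3: |3-1| = 2, total = 3
  3 → 8: |8-3| = 5, total = 8
  8 → 9: |9-8| = 1, total = 9
  9 → 11: |11-9| = 2, total = 11
  11 → 12: |12-11| = 1, total = 12
  12 → 15: |15-12| = 3, total = 15

Answer: 15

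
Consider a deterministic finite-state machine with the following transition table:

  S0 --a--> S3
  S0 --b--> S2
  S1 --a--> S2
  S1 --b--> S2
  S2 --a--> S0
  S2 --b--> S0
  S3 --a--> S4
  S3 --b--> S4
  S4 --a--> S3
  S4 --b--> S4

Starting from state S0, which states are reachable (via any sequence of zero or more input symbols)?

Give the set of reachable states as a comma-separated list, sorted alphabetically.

BFS from S0:
  visit S0: S0--a-->S3 (new), S0--b-->S2 (new)
  visit S3: S3--a-->S4 (new), S3--b-->S4 (seen)
  visit S2: S2--a-->S0 (seen), S2--b-->S0 (seen)
  visit S4: S4--a-->S3 (seen), S4--b-->S4 (seen)

Answer: S0, S2, S3, S4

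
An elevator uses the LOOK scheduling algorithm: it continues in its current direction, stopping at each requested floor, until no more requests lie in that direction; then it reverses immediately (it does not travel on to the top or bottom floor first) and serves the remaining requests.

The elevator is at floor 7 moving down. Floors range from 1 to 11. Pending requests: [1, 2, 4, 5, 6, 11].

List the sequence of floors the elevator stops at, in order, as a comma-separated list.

Answer: 6, 5, 4, 2, 1, 11

Derivation:
Current: 7, moving DOWN
Serve below first (descending): [6, 5, 4, 2, 1]
Then reverse, serve above (ascending): [11]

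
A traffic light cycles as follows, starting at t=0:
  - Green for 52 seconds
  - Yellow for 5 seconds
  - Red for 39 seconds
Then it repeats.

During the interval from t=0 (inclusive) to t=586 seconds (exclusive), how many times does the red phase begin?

Answer: 6

Derivation:
Cycle = 52+5+39 = 96s
red phase starts at t = k*96 + 57 for k=0,1,2,...
Need k*96+57 < 586 → k < 5.510
k ∈ {0, ..., 5} → 6 starts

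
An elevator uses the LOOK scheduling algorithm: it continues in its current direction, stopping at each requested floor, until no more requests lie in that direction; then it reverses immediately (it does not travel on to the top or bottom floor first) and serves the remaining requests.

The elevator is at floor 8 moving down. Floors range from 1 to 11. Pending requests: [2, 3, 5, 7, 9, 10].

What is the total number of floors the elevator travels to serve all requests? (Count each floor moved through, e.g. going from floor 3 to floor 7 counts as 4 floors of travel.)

Start at floor 8 moving down, LOOK stop order: [7, 5, 3, 2, 9, 10]
  8 → 7: |7-8| = 1, total = 1
  7 → 5: |5-7| = 2, total = 3
  5 → 3: |3-5| = 2, total = 5
  3 → 2: |2-3| = 1, total = 6
  2 → 9: |9-2| = 7, total = 13
  9 → 10: |10-9| = 1, total = 14

Answer: 14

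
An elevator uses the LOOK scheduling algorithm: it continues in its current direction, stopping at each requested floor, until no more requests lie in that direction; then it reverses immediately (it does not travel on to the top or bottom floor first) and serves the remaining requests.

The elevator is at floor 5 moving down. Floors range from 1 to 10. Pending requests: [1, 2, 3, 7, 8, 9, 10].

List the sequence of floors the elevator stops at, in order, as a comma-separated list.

Answer: 3, 2, 1, 7, 8, 9, 10

Derivation:
Current: 5, moving DOWN
Serve below first (descending): [3, 2, 1]
Then reverse, serve above (ascending): [7, 8, 9, 10]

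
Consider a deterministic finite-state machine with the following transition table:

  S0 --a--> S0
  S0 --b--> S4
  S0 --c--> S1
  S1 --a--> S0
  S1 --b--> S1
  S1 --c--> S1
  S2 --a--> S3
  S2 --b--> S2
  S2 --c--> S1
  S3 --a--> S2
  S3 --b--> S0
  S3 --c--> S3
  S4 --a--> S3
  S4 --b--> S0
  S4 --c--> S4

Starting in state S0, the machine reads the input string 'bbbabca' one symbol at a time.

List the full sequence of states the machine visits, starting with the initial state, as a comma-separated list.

Answer: S0, S4, S0, S4, S3, S0, S1, S0

Derivation:
Start: S0
  read 'b': S0 --b--> S4
  read 'b': S4 --b--> S0
  read 'b': S0 --b--> S4
  read 'a': S4 --a--> S3
  read 'b': S3 --b--> S0
  read 'c': S0 --c--> S1
  read 'a': S1 --a--> S0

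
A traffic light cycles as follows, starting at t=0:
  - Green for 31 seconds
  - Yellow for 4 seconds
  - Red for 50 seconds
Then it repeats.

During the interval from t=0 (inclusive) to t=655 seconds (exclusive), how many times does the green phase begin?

Answer: 8

Derivation:
Cycle = 31+4+50 = 85s
green phase starts at t = k*85 + 0 for k=0,1,2,...
Need k*85+0 < 655 → k < 7.706
k ∈ {0, ..., 7} → 8 starts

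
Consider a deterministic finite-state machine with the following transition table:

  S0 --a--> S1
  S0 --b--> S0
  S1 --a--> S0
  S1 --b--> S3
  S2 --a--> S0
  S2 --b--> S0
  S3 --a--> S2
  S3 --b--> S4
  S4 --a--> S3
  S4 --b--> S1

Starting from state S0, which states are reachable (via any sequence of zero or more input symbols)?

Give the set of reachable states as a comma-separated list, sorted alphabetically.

BFS from S0:
  visit S0: S0--a-->S1 (new), S0--b-->S0 (seen)
  visit S1: S1--a-->S0 (seen), S1--b-->S3 (new)
  visit S3: S3--a-->S2 (new), S3--b-->S4 (new)
  visit S2: S2--a-->S0 (seen), S2--b-->S0 (seen)
  visit S4: S4--a-->S3 (seen), S4--b-->S1 (seen)

Answer: S0, S1, S2, S3, S4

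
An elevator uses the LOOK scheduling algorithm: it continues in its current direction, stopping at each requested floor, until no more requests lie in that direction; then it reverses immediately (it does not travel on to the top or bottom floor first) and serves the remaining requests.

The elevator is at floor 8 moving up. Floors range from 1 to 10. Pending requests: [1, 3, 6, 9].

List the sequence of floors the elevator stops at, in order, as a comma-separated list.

Current: 8, moving UP
Serve above first (ascending): [9]
Then reverse, serve below (descending): [6, 3, 1]

Answer: 9, 6, 3, 1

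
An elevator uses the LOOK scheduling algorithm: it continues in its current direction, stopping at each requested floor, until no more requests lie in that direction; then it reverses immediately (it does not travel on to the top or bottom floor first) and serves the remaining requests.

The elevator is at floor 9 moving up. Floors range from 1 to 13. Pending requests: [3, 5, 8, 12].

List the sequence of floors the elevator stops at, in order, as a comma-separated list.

Current: 9, moving UP
Serve above first (ascending): [12]
Then reverse, serve below (descending): [8, 5, 3]

Answer: 12, 8, 5, 3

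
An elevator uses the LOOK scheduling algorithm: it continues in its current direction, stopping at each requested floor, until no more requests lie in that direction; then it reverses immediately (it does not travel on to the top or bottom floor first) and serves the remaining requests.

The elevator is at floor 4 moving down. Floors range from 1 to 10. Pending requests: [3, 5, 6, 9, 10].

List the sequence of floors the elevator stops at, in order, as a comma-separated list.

Current: 4, moving DOWN
Serve below first (descending): [3]
Then reverse, serve above (ascending): [5, 6, 9, 10]

Answer: 3, 5, 6, 9, 10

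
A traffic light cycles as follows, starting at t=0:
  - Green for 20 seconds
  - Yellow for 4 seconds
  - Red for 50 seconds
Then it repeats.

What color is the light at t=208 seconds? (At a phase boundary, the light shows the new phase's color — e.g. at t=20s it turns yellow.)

Answer: red

Derivation:
Cycle length = 20 + 4 + 50 = 74s
t = 208, phase_t = 208 mod 74 = 60
60 >= 24 → RED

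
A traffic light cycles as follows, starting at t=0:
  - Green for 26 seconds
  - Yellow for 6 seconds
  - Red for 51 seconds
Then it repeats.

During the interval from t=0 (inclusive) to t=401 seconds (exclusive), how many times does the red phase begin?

Answer: 5

Derivation:
Cycle = 26+6+51 = 83s
red phase starts at t = k*83 + 32 for k=0,1,2,...
Need k*83+32 < 401 → k < 4.446
k ∈ {0, ..., 4} → 5 starts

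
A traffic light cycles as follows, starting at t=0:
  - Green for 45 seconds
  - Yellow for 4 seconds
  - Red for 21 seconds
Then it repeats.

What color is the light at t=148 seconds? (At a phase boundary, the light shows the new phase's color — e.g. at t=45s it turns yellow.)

Answer: green

Derivation:
Cycle length = 45 + 4 + 21 = 70s
t = 148, phase_t = 148 mod 70 = 8
8 < 45 (green end) → GREEN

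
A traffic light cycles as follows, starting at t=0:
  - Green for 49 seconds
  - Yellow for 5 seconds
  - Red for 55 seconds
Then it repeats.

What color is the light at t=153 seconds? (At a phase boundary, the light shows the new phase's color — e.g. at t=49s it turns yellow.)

Answer: green

Derivation:
Cycle length = 49 + 5 + 55 = 109s
t = 153, phase_t = 153 mod 109 = 44
44 < 49 (green end) → GREEN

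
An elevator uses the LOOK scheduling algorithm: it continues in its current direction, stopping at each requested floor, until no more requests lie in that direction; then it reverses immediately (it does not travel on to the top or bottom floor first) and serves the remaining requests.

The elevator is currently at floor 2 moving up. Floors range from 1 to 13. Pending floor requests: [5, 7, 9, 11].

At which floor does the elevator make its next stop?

Current floor: 2, direction: up
Requests above: [5, 7, 9, 11]
Requests below: []
Moving up and requests lie above → nearest above is min([5, 7, 9, 11]) = 5

Answer: 5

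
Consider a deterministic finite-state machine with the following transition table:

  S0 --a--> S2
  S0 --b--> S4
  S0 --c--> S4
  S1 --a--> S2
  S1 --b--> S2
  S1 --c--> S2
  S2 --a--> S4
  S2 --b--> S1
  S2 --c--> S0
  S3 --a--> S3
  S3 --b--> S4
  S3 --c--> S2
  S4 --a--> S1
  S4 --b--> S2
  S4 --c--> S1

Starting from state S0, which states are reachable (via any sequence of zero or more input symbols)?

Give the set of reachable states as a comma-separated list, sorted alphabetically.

Answer: S0, S1, S2, S4

Derivation:
BFS from S0:
  visit S0: S0--a-->S2 (new), S0--b-->S4 (new), S0--c-->S4 (seen)
  visit S2: S2--a-->S4 (seen), S2--b-->S1 (new), S2--c-->S0 (seen)
  visit S4: S4--a-->S1 (seen), S4--b-->S2 (seen), S4--c-->S1 (seen)
  visit S1: S1--a-->S2 (seen), S1--b-->S2 (seen), S1--c-->S2 (seen)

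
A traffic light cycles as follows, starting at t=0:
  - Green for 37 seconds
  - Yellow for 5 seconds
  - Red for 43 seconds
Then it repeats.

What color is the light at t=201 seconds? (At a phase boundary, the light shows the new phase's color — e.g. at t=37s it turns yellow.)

Answer: green

Derivation:
Cycle length = 37 + 5 + 43 = 85s
t = 201, phase_t = 201 mod 85 = 31
31 < 37 (green end) → GREEN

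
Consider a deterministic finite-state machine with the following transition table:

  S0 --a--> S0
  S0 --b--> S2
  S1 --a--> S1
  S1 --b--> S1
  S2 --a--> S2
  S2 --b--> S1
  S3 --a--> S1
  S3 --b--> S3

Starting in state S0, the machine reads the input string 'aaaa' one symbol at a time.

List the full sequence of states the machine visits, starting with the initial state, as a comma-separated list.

Answer: S0, S0, S0, S0, S0

Derivation:
Start: S0
  read 'a': S0 --a--> S0
  read 'a': S0 --a--> S0
  read 'a': S0 --a--> S0
  read 'a': S0 --a--> S0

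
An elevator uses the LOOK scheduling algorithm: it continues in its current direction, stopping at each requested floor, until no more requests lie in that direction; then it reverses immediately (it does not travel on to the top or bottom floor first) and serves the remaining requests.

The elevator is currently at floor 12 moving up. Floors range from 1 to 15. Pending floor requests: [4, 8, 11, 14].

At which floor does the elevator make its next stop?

Current floor: 12, direction: up
Requests above: [14]
Requests below: [4, 8, 11]
Moving up and requests lie above → nearest above is min([14]) = 14

Answer: 14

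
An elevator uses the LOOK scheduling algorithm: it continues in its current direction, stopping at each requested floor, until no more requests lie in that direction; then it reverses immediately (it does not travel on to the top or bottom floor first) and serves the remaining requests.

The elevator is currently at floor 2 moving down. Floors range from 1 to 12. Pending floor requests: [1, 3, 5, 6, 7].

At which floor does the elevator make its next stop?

Answer: 1

Derivation:
Current floor: 2, direction: down
Requests above: [3, 5, 6, 7]
Requests below: [1]
Moving down and requests lie below → nearest below is max([1]) = 1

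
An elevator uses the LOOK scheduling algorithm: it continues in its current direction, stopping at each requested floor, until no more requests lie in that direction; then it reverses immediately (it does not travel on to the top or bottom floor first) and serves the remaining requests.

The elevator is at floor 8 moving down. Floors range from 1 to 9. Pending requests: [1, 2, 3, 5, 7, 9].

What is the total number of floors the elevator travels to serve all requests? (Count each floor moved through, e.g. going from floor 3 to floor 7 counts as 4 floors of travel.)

Answer: 15

Derivation:
Start at floor 8 moving down, LOOK stop order: [7, 5, 3, 2, 1, 9]
  8 → 7: |7-8| = 1, total = 1
  7 → 5: |5-7| = 2, total = 3
  5 → 3: |3-5| = 2, total = 5
  3 → 2: |2-3| = 1, total = 6
  2 → 1: |1-2| = 1, total = 7
  1 → 9: |9-1| = 8, total = 15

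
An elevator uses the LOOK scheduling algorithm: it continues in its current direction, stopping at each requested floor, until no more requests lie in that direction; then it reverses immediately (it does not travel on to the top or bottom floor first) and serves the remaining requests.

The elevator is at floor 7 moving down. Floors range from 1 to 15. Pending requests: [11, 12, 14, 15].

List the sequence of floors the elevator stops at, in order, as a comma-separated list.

Current: 7, moving DOWN
Serve below first (descending): []
Then reverse, serve above (ascending): [11, 12, 14, 15]

Answer: 11, 12, 14, 15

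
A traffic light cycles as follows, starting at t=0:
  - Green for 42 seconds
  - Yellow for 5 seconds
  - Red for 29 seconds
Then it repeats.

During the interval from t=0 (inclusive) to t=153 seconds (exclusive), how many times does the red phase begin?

Answer: 2

Derivation:
Cycle = 42+5+29 = 76s
red phase starts at t = k*76 + 47 for k=0,1,2,...
Need k*76+47 < 153 → k < 1.395
k ∈ {0, ..., 1} → 2 starts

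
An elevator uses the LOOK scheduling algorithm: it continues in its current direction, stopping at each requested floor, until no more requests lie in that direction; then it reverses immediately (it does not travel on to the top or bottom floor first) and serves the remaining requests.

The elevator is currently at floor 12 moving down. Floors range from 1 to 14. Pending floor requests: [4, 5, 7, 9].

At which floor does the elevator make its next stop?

Current floor: 12, direction: down
Requests above: []
Requests below: [4, 5, 7, 9]
Moving down and requests lie below → nearest below is max([4, 5, 7, 9]) = 9

Answer: 9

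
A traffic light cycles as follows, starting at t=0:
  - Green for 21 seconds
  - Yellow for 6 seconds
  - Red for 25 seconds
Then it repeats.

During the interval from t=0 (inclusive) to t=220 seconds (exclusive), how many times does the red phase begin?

Answer: 4

Derivation:
Cycle = 21+6+25 = 52s
red phase starts at t = k*52 + 27 for k=0,1,2,...
Need k*52+27 < 220 → k < 3.712
k ∈ {0, ..., 3} → 4 starts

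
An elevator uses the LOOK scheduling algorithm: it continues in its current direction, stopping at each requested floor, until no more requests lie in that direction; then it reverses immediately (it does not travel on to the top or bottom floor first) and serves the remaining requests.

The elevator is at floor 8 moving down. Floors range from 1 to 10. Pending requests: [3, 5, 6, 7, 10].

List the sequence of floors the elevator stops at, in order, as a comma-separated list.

Answer: 7, 6, 5, 3, 10

Derivation:
Current: 8, moving DOWN
Serve below first (descending): [7, 6, 5, 3]
Then reverse, serve above (ascending): [10]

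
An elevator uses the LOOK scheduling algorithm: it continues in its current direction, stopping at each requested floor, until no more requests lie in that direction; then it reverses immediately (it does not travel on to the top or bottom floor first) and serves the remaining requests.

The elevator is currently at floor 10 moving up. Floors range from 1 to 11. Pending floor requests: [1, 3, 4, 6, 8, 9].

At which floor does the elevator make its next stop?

Current floor: 10, direction: up
Requests above: []
Requests below: [1, 3, 4, 6, 8, 9]
Moving up but no requests above → reverse; nearest below is max([1, 3, 4, 6, 8, 9]) = 9

Answer: 9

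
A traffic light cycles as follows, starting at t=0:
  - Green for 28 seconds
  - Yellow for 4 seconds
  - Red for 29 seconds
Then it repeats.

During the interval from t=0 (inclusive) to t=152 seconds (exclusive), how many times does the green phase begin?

Answer: 3

Derivation:
Cycle = 28+4+29 = 61s
green phase starts at t = k*61 + 0 for k=0,1,2,...
Need k*61+0 < 152 → k < 2.492
k ∈ {0, ..., 2} → 3 starts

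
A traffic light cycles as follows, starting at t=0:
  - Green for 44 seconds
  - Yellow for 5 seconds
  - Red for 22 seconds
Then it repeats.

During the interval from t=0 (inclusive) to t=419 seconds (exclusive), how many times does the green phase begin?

Answer: 6

Derivation:
Cycle = 44+5+22 = 71s
green phase starts at t = k*71 + 0 for k=0,1,2,...
Need k*71+0 < 419 → k < 5.901
k ∈ {0, ..., 5} → 6 starts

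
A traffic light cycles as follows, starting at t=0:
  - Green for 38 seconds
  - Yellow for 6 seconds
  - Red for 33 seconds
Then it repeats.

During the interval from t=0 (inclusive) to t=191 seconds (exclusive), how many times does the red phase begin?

Cycle = 38+6+33 = 77s
red phase starts at t = k*77 + 44 for k=0,1,2,...
Need k*77+44 < 191 → k < 1.909
k ∈ {0, ..., 1} → 2 starts

Answer: 2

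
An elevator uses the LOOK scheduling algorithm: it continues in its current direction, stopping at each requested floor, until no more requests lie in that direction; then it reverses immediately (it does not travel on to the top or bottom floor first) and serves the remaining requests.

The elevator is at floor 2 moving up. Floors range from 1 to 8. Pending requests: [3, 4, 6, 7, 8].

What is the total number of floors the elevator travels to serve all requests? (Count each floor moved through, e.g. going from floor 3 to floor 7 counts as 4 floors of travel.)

Start at floor 2 moving up, LOOK stop order: [3, 4, 6, 7, 8]
  2 → 3: |3-2| = 1, total = 1
  3 → 4: |4-3| = 1, total = 2
  4 → 6: |6-4| = 2, total = 4
  6 → 7: |7-6| = 1, total = 5
  7 → 8: |8-7| = 1, total = 6

Answer: 6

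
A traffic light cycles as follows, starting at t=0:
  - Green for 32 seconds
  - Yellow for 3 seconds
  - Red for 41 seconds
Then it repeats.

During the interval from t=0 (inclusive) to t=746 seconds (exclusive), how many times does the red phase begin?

Answer: 10

Derivation:
Cycle = 32+3+41 = 76s
red phase starts at t = k*76 + 35 for k=0,1,2,...
Need k*76+35 < 746 → k < 9.355
k ∈ {0, ..., 9} → 10 starts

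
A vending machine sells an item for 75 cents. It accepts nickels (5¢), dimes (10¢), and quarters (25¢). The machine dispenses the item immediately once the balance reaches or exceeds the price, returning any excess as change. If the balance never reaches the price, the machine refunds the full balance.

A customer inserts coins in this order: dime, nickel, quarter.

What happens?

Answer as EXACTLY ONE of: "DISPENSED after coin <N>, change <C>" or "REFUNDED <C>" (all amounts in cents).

Price: 75¢
Coin 1 (dime, 10¢): balance = 10¢
Coin 2 (nickel, 5¢): balance = 15¢
Coin 3 (quarter, 25¢): balance = 40¢
All coins inserted, balance 40¢ < price 75¢ → REFUND 40¢

Answer: REFUNDED 40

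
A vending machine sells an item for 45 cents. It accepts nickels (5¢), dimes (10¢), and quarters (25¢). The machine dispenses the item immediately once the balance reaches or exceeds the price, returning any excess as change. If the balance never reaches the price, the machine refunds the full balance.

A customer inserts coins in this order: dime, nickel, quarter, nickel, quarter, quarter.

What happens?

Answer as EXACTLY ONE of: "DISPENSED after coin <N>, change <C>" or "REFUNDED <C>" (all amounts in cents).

Answer: DISPENSED after coin 4, change 0

Derivation:
Price: 45¢
Coin 1 (dime, 10¢): balance = 10¢
Coin 2 (nickel, 5¢): balance = 15¢
Coin 3 (quarter, 25¢): balance = 40¢
Coin 4 (nickel, 5¢): balance = 45¢
  → balance >= price → DISPENSE, change = 45 - 45 = 0¢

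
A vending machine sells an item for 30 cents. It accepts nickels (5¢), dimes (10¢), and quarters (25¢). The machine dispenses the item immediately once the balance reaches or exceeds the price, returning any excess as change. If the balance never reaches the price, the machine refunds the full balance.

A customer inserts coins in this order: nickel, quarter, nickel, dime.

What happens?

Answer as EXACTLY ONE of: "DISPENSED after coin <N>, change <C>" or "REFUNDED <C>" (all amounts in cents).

Price: 30¢
Coin 1 (nickel, 5¢): balance = 5¢
Coin 2 (quarter, 25¢): balance = 30¢
  → balance >= price → DISPENSE, change = 30 - 30 = 0¢

Answer: DISPENSED after coin 2, change 0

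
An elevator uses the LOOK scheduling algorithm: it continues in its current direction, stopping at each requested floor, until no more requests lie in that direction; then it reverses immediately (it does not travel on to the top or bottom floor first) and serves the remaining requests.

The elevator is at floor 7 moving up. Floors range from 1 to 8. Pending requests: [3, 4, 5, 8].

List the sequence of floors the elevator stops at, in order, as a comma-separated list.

Current: 7, moving UP
Serve above first (ascending): [8]
Then reverse, serve below (descending): [5, 4, 3]

Answer: 8, 5, 4, 3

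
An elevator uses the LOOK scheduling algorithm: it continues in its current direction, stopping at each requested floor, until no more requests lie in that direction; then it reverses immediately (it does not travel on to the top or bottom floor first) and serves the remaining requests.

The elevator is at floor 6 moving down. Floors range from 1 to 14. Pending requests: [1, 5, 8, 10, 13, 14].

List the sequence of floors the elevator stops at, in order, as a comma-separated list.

Current: 6, moving DOWN
Serve below first (descending): [5, 1]
Then reverse, serve above (ascending): [8, 10, 13, 14]

Answer: 5, 1, 8, 10, 13, 14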